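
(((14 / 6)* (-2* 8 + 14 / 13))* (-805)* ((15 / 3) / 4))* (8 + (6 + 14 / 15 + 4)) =77616490 / 117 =663388.80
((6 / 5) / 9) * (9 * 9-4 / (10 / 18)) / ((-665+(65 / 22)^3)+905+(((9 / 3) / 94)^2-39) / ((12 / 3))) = 11572544544 / 301123116625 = 0.04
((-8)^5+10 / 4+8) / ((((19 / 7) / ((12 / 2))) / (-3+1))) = 2751630 / 19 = 144822.63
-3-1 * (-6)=3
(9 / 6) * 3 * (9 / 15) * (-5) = -27 / 2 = -13.50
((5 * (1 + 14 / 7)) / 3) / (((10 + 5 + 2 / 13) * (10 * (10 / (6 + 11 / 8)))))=767 / 31520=0.02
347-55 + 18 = 310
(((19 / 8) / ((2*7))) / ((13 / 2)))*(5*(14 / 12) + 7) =209 / 624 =0.33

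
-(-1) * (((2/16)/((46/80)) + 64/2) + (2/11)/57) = 464653/14421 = 32.22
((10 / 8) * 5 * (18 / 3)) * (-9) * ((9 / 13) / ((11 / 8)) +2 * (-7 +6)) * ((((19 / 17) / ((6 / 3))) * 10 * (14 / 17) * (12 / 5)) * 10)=2305422000 / 41327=55784.89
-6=-6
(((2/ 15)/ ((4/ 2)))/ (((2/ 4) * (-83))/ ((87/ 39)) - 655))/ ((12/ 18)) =-29/ 195345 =-0.00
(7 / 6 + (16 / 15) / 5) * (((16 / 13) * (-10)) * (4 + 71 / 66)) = -12328 / 143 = -86.21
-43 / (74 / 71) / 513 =-3053 / 37962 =-0.08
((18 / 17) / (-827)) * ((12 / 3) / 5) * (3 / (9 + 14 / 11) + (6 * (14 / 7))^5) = -254.87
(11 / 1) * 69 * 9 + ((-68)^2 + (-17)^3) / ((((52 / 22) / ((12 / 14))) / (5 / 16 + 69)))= -630597 / 1456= -433.10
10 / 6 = 5 / 3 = 1.67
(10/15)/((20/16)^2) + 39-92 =-3943/75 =-52.57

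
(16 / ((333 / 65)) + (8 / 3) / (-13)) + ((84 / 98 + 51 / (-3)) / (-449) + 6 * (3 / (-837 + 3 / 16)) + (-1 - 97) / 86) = 1.79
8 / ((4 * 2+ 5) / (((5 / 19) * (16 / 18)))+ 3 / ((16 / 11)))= 0.14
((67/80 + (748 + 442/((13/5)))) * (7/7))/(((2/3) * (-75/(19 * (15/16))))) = -4189899/12800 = -327.34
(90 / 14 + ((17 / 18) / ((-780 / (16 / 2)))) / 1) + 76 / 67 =6217012 / 823095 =7.55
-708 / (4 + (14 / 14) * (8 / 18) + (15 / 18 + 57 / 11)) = -67.69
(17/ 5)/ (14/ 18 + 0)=153/ 35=4.37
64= 64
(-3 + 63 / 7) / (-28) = -0.21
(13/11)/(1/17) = 221/11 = 20.09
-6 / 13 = -0.46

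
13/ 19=0.68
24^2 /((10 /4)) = 1152 /5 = 230.40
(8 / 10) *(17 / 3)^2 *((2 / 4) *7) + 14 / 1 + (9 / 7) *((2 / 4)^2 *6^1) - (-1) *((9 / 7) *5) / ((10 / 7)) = 34757 / 315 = 110.34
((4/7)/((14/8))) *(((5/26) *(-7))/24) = -5/273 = -0.02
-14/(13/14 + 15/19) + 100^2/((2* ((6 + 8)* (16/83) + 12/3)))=46896114/63523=738.25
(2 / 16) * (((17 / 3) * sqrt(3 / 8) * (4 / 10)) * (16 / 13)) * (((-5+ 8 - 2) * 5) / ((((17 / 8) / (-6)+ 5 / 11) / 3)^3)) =22521286656 * sqrt(6) / 1935401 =28503.48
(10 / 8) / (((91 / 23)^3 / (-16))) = -0.32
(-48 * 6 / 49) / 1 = -288 / 49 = -5.88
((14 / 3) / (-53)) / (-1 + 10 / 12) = 28 / 53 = 0.53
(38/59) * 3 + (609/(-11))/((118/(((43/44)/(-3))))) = 119081/57112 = 2.09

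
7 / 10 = 0.70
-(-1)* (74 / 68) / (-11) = -37 / 374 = -0.10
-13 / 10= -1.30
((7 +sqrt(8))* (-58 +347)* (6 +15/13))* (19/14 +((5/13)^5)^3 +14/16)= 171965451749837706361125* sqrt(2)/18631665057129035548 +171965451749837706361125/5323332873465438728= 45356.92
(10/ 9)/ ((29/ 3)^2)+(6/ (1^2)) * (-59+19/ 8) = -339.74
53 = 53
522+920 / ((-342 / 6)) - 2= 28720 / 57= 503.86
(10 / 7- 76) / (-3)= 174 / 7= 24.86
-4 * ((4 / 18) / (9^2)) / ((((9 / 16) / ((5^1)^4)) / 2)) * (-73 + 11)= 9920000 / 6561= 1511.96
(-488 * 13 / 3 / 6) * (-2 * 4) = 25376 / 9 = 2819.56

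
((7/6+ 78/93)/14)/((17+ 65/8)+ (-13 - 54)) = -746/218085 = -0.00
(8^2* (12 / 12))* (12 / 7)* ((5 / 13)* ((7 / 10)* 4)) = 1536 / 13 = 118.15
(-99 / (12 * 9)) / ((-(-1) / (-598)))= 3289 / 6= 548.17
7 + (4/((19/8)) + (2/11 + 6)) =3107/209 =14.87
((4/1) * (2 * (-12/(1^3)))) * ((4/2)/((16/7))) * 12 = -1008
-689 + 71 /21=-685.62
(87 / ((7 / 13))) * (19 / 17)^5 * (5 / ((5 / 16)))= 44807487504 / 9938999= 4508.25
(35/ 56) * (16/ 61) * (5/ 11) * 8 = 400/ 671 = 0.60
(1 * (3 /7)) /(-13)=-0.03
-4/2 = -2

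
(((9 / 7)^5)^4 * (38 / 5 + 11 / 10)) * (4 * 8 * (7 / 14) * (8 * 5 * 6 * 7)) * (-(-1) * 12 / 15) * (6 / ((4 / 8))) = 19495837807496346114422784 / 56994475926865715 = 342065393.01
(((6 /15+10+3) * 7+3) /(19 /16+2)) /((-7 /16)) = -123904 /1785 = -69.41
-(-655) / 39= 655 / 39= 16.79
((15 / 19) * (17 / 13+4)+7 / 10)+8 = 31839 / 2470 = 12.89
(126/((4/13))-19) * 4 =1562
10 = 10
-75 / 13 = -5.77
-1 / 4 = -0.25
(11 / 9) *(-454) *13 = -7213.56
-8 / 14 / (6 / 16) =-32 / 21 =-1.52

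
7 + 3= 10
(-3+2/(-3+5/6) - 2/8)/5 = -217/260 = -0.83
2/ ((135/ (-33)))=-22/ 45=-0.49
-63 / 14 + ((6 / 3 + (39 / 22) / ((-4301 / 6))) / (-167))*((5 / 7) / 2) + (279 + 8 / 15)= 228163665217 / 829598385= 275.03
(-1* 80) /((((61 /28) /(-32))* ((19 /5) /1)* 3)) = 358400 /3477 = 103.08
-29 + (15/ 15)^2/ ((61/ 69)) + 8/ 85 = -144012/ 5185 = -27.77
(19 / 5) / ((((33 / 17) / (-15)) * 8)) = -3.67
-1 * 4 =-4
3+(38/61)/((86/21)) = 8268/2623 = 3.15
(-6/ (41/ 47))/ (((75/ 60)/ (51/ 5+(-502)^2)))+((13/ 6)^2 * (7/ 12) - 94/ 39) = -7982356365133/ 5756400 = -1386692.44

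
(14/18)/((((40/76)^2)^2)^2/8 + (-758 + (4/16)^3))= -7608636242368/7414999440137559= -0.00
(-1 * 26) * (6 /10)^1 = -78 /5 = -15.60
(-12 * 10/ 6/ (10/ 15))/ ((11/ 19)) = -570/ 11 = -51.82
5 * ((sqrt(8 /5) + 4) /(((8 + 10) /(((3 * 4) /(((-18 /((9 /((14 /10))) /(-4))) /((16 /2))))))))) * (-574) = -16400 /3 - 1640 * sqrt(10) /3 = -7195.38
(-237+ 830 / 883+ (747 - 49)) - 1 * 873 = -362966 / 883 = -411.06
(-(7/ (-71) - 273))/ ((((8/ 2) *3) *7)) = 1385/ 426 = 3.25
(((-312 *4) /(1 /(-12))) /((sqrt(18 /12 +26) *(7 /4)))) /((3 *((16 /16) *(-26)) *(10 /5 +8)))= -384 *sqrt(110) /1925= -2.09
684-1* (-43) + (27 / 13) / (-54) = 18901 / 26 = 726.96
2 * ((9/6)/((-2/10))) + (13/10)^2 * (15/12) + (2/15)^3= -695797/54000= -12.89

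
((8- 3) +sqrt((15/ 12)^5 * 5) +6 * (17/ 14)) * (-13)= -47151/ 224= -210.50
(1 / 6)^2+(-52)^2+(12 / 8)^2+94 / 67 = 2707.68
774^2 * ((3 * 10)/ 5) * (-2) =-7188912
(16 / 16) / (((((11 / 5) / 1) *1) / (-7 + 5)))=-10 / 11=-0.91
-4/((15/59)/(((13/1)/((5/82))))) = -251576/75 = -3354.35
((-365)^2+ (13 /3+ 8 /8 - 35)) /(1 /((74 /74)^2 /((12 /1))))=199793 /18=11099.61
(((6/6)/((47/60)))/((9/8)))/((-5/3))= -32/47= -0.68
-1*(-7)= 7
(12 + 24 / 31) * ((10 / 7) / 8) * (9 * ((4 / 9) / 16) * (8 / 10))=99 / 217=0.46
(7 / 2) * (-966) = -3381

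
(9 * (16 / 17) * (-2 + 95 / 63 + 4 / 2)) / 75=304 / 1785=0.17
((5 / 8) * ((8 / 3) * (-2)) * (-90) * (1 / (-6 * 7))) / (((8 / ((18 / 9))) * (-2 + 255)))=-25 / 3542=-0.01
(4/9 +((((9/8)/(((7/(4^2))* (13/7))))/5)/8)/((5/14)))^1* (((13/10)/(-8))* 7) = -22169/36000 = -0.62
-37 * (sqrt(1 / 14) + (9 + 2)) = -407- 37 * sqrt(14) / 14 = -416.89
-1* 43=-43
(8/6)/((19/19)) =4/3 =1.33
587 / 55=10.67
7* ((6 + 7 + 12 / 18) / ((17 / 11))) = 3157 / 51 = 61.90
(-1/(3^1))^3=-1/27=-0.04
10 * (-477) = -4770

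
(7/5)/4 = 7/20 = 0.35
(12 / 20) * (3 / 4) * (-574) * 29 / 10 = -74907 / 100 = -749.07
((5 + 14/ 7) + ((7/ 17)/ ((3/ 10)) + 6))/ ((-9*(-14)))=733/ 6426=0.11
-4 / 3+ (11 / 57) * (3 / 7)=-499 / 399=-1.25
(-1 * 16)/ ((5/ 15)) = -48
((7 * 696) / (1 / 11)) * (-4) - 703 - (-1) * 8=-215063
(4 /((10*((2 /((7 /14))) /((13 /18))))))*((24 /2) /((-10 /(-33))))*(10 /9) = 3.18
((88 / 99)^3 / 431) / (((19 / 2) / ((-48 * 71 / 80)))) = -72704 / 9949635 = -0.01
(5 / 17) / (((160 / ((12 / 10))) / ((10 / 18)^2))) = 5 / 7344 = 0.00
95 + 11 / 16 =1531 / 16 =95.69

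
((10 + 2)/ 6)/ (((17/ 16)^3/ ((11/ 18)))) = 45056/ 44217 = 1.02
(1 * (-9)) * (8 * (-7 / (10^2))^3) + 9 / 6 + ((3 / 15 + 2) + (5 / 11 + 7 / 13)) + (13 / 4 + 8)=285422691 / 17875000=15.97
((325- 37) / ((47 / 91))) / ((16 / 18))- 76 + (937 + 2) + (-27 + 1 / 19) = 1306791 / 893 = 1463.37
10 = 10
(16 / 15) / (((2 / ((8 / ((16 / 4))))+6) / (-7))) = -16 / 15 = -1.07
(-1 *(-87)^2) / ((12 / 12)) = -7569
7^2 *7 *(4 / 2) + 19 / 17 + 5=11766 / 17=692.12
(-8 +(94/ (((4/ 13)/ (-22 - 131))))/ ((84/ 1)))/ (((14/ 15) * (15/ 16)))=-31609/ 49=-645.08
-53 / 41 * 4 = -212 / 41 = -5.17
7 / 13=0.54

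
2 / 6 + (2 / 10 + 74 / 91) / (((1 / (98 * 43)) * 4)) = 416413 / 390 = 1067.73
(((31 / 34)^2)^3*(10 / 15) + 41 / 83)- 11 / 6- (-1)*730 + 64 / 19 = 2676405705915673 / 3654234846048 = 732.41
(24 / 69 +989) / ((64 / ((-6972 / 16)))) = -39661965 / 5888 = -6736.07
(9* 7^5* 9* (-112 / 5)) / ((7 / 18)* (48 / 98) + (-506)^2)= -119.10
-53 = -53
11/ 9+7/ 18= 29/ 18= 1.61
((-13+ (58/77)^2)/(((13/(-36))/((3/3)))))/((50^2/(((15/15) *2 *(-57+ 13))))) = -1.21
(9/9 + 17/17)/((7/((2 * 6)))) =24/7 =3.43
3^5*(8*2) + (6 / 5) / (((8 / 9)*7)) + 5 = 3893.19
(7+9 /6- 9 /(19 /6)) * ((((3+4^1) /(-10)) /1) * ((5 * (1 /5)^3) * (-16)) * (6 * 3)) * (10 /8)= 57.03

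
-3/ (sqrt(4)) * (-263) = 789/ 2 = 394.50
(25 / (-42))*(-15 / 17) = 125 / 238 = 0.53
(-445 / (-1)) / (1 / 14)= 6230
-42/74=-21/37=-0.57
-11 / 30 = -0.37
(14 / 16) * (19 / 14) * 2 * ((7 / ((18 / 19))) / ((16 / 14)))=17689 / 1152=15.36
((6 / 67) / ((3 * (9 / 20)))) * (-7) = -280 / 603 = -0.46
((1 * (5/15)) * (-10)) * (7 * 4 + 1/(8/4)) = -95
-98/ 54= -49/ 27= -1.81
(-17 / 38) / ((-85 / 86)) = 43 / 95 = 0.45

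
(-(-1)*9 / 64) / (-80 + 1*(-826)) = -3 / 19328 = -0.00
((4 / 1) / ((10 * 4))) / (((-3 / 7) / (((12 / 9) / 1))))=-14 / 45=-0.31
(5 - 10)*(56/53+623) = -165375/53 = -3120.28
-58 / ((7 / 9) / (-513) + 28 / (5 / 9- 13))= 1071144 / 41581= 25.76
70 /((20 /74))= 259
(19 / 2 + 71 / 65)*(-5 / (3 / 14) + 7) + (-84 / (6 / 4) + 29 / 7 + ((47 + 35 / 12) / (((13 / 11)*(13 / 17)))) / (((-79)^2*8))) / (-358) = -219313235842759 / 1268712419520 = -172.86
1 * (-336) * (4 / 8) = -168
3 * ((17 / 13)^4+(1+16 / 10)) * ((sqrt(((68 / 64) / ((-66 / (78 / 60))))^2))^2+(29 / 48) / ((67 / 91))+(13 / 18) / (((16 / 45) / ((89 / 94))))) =886041680430329 / 19482082048000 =45.48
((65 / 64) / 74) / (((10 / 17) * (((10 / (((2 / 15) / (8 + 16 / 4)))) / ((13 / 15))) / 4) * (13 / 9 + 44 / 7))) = 20111 / 1729824000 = 0.00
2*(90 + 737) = 1654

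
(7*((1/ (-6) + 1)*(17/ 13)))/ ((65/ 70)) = 4165/ 507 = 8.21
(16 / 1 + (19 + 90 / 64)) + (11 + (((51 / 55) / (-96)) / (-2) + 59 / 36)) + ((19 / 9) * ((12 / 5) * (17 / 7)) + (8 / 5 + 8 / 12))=14108681 / 221760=63.62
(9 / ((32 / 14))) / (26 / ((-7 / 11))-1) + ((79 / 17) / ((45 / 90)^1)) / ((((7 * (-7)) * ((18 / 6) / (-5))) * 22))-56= -7226903081 / 128868432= -56.08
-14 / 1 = -14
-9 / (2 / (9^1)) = -81 / 2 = -40.50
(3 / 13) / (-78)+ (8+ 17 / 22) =16303 / 1859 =8.77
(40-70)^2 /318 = 150 /53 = 2.83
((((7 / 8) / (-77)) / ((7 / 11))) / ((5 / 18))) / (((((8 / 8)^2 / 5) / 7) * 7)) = -9 / 28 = -0.32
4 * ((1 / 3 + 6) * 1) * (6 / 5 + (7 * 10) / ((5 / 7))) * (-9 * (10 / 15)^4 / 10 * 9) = -301568 / 75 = -4020.91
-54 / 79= -0.68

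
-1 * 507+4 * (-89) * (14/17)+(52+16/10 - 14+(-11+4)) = -65244/85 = -767.58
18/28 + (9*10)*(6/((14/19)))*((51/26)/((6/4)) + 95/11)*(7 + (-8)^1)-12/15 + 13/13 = -72940163/10010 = -7286.73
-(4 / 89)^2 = -16 / 7921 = -0.00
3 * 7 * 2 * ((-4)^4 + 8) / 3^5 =1232 / 27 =45.63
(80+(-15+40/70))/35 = 1.87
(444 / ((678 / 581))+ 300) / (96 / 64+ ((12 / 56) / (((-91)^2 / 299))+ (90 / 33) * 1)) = 3771573806 / 23472699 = 160.68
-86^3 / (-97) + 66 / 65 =41350042 / 6305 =6558.29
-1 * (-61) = 61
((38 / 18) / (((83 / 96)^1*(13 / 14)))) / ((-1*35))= -1216 / 16185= -0.08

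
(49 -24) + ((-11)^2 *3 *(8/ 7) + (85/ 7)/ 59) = 181746/ 413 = 440.06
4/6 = 2/3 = 0.67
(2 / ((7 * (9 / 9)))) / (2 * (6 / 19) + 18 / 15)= 95 / 609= 0.16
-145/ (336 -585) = 145/ 249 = 0.58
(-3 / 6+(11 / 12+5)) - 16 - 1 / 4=-65 / 6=-10.83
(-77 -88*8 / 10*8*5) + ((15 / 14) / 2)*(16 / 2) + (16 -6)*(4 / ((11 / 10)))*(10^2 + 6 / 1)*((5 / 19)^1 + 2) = 8536211 / 1463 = 5834.73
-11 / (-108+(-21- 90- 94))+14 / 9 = 4481 / 2817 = 1.59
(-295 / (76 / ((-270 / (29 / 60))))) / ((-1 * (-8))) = 597375 / 2204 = 271.04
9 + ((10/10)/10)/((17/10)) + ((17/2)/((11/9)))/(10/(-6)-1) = 19301/2992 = 6.45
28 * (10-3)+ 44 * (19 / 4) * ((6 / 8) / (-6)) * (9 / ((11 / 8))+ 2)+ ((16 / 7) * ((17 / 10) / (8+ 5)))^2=-22491741 / 828100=-27.16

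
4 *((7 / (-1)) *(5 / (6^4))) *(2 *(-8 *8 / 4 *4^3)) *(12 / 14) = 5120 / 27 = 189.63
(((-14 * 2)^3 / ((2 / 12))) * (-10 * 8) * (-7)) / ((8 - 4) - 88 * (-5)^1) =-6146560 / 37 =-166123.24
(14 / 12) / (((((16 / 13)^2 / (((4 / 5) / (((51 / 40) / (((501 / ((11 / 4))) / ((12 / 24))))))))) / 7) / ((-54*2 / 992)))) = -12446343 / 92752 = -134.19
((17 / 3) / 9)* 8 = 136 / 27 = 5.04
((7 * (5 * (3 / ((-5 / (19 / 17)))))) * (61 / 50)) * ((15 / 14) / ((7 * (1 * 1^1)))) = -10431 / 2380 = -4.38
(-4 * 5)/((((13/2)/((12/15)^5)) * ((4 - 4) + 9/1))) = -8192/73125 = -0.11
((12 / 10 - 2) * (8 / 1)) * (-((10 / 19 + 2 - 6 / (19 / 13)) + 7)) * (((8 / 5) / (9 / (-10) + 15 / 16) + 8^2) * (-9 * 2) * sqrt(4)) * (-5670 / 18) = 797368320 / 19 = 41966753.68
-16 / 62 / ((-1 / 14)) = 112 / 31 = 3.61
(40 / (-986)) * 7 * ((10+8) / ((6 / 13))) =-11.08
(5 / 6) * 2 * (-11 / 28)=-55 / 84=-0.65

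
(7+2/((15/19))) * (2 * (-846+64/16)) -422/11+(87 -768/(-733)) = -1935658111/120945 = -16004.45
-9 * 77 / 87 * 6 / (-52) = 693 / 754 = 0.92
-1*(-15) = 15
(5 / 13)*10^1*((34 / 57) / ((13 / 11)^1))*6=37400 / 3211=11.65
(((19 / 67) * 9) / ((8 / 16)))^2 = 116964 / 4489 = 26.06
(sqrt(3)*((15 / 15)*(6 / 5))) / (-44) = -3*sqrt(3) / 110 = -0.05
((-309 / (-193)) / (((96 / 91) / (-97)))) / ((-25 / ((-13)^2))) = 153651589 / 154400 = 995.15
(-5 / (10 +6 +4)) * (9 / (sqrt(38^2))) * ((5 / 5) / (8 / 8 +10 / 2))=-3 / 304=-0.01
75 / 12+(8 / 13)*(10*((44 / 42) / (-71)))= 477535 / 77532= 6.16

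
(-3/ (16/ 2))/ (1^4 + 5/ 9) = -27/ 112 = -0.24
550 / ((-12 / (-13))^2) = 645.49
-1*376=-376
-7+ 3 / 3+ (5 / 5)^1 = -5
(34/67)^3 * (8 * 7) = 7.32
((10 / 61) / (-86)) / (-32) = 5 / 83936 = 0.00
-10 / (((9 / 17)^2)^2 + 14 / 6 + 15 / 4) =-2004504 / 1235153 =-1.62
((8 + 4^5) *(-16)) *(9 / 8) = -18576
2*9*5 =90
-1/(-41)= 1/41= 0.02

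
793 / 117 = 61 / 9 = 6.78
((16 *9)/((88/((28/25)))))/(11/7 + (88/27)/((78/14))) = 3714984/4371125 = 0.85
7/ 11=0.64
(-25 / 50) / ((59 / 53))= -53 / 118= -0.45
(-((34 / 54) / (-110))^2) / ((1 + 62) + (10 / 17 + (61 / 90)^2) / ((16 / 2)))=-39304 / 75734567073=-0.00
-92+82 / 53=-4794 / 53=-90.45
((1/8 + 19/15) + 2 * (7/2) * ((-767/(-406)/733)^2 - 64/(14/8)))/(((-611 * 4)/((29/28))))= 96639742891009/895662654257280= 0.11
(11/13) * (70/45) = 154/117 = 1.32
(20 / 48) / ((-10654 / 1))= -5 / 127848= -0.00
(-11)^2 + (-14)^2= 317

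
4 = 4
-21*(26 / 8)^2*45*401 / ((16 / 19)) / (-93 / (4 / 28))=57942495 / 7936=7301.22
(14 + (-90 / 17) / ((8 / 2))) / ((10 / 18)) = 3879 / 170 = 22.82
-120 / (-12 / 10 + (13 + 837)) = -150 / 1061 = -0.14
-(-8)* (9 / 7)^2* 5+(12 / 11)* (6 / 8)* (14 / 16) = 288207 / 4312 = 66.84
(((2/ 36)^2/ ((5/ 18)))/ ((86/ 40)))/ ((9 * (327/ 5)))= 10/ 1138941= 0.00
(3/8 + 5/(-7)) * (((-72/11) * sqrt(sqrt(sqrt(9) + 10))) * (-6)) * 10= -10260 * 13^(1/4)/77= -253.01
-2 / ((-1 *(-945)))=-2 / 945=-0.00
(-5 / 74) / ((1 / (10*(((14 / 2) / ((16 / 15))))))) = -2625 / 592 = -4.43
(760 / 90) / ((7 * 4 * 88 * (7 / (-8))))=-0.00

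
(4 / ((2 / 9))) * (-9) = -162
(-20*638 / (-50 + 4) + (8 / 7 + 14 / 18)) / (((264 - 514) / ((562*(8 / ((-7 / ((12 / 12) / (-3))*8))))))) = -113727163 / 3803625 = -29.90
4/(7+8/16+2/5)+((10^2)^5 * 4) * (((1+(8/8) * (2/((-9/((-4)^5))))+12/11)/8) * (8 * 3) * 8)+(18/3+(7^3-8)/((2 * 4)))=4597926400001009041/20856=220460606060654.44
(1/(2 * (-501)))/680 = -1/681360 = -0.00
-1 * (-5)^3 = 125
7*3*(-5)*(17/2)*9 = -16065/2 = -8032.50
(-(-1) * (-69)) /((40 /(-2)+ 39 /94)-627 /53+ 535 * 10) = -343758 /26497189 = -0.01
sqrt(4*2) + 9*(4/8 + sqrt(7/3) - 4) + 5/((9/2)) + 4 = -475/18 + 2*sqrt(2) + 3*sqrt(21) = -9.81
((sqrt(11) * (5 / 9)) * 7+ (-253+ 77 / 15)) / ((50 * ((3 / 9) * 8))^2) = -5577 / 400000+ 7 * sqrt(11) / 32000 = -0.01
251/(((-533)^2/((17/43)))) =4267/12215827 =0.00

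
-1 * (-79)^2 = -6241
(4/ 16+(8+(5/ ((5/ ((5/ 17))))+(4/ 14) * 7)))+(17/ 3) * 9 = 4185/ 68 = 61.54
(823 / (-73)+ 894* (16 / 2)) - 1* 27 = 519302 / 73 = 7113.73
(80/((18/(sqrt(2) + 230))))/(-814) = -4600/3663 - 20 * sqrt(2)/3663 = -1.26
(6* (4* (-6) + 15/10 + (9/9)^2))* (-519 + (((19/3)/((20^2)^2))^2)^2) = 1184679198719999999994396197/17694720000000000000000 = 66951.00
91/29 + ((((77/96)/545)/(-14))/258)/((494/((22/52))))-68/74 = 825614152965847/372063832957440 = 2.22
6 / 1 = 6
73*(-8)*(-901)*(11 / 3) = 5788024 / 3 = 1929341.33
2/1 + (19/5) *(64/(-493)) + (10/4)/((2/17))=224381/9860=22.76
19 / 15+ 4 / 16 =91 / 60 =1.52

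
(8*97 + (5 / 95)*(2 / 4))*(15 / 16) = 442335 / 608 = 727.52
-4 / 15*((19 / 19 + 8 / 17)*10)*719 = -2819.61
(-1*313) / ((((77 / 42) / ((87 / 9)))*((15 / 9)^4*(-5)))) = 1470474 / 34375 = 42.78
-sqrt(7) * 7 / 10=-7 * sqrt(7) / 10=-1.85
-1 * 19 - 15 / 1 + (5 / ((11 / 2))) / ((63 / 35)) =-3316 / 99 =-33.49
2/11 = 0.18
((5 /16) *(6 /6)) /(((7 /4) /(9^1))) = 45 /28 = 1.61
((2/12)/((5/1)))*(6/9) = 1/45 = 0.02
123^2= 15129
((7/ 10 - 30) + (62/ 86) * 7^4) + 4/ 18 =6586259/ 3870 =1701.88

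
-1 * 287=-287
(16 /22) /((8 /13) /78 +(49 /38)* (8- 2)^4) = 19266 /44270435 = 0.00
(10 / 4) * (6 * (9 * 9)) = 1215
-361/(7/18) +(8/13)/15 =-928.24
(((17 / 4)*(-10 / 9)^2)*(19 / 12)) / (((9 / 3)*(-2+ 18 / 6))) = 8075 / 2916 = 2.77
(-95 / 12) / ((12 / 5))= -475 / 144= -3.30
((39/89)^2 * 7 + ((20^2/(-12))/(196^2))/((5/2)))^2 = 23513485895519929/13021075211725476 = 1.81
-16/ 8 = -2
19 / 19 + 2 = 3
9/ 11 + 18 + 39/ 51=3662/ 187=19.58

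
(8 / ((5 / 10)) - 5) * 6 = 66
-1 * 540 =-540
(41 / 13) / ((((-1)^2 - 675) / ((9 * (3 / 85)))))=-1107 / 744770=-0.00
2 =2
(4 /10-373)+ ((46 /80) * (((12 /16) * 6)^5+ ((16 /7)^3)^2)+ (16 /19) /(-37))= 81559799673761 /105865276160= 770.41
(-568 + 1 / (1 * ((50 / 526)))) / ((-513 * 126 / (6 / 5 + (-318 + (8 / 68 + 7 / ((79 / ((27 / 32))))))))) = -135452984249 / 49605048000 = -2.73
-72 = -72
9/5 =1.80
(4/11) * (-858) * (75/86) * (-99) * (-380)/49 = -208900.81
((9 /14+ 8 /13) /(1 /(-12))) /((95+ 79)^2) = -229 /459186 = -0.00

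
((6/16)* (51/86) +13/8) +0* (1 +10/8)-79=-77.15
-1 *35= -35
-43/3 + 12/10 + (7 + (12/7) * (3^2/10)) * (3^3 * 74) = 1790827/105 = 17055.50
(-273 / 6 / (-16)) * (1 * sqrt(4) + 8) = 455 / 16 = 28.44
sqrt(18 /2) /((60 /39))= 39 /20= 1.95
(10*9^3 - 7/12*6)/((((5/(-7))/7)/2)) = -714077/5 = -142815.40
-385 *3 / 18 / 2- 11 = -517 / 12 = -43.08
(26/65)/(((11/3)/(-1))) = -6/55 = -0.11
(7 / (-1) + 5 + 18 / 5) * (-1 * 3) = -24 / 5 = -4.80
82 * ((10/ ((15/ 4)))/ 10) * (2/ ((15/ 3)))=656/ 75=8.75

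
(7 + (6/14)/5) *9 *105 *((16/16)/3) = 2232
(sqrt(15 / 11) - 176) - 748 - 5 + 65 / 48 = -44527 / 48 + sqrt(165) / 11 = -926.48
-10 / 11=-0.91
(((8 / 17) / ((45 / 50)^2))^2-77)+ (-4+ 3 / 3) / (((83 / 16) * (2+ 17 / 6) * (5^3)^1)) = -76.66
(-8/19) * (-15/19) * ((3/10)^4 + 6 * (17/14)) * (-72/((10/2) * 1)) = -55141236/1579375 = -34.91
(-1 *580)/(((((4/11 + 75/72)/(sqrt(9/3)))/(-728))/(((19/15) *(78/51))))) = 524446208 *sqrt(3)/901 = 1008177.00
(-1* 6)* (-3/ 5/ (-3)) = -6/ 5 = -1.20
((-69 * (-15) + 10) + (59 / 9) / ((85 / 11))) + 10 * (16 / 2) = 861274 / 765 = 1125.85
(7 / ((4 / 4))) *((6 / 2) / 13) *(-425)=-8925 / 13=-686.54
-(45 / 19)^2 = -2025 / 361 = -5.61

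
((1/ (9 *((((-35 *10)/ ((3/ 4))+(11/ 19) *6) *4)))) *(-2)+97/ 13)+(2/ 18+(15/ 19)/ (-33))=9747192425/ 1291216212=7.55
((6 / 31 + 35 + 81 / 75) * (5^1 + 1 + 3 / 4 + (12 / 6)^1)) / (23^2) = 49196 / 81995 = 0.60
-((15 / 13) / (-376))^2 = -225 / 23892544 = -0.00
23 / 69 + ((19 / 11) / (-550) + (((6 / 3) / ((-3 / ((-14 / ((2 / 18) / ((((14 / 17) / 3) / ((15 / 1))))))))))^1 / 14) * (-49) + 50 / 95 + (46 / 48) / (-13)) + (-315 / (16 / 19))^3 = -8169303119490983909 / 156081868800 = -52339859.73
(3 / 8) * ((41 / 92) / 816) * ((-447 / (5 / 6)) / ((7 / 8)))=-54981 / 437920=-0.13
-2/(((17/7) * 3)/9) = -42/17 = -2.47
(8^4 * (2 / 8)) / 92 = 256 / 23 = 11.13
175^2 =30625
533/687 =0.78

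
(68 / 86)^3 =39304 / 79507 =0.49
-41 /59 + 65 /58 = 1457 /3422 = 0.43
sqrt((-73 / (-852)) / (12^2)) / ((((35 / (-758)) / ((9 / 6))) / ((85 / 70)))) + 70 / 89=70 / 89 - 6443 * sqrt(15549) / 834960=-0.18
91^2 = 8281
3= 3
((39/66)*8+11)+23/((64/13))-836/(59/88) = -50944573/41536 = -1226.52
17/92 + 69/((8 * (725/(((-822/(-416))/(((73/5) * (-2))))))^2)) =659245963924027/3567682589286400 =0.18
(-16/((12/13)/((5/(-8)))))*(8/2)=130/3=43.33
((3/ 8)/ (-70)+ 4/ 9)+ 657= 3313493/ 5040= 657.44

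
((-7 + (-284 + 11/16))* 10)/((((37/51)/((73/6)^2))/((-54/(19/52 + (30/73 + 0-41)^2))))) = 1311843253830525/67581008972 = 19411.42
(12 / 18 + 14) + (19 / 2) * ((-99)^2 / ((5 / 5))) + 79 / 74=10336901 / 111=93125.23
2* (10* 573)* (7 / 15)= 5348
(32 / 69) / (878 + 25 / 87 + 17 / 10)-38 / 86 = -334163353 / 757167521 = -0.44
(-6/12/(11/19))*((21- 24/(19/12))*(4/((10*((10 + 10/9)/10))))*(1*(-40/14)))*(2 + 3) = 1998/77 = 25.95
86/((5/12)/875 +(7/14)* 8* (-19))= -180600/159599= -1.13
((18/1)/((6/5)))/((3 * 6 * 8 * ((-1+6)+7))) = 5/576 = 0.01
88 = 88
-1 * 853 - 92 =-945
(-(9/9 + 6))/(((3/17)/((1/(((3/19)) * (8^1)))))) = -2261/72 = -31.40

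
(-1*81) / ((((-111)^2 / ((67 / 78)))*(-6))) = 67 / 71188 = 0.00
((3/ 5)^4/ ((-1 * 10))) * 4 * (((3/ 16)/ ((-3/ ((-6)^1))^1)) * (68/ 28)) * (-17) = 70227/ 87500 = 0.80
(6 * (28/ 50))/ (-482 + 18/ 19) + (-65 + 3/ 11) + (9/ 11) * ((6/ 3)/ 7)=-283713473/ 4398625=-64.50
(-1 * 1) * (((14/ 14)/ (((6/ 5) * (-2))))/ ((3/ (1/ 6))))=5/ 216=0.02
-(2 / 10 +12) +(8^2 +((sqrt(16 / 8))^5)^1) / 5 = 3 / 5 +4 *sqrt(2) / 5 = 1.73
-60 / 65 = -12 / 13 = -0.92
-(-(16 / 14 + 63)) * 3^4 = 36369 / 7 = 5195.57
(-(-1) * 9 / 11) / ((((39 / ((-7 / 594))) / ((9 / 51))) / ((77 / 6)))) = -49 / 87516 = -0.00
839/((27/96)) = 26848/9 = 2983.11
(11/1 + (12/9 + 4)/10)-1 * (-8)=293/15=19.53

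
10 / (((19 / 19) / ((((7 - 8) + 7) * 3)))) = 180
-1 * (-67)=67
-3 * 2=-6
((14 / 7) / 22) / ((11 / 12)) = 12 / 121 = 0.10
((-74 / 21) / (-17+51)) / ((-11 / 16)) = 0.15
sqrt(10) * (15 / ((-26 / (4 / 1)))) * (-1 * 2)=60 * sqrt(10) / 13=14.60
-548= -548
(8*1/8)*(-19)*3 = -57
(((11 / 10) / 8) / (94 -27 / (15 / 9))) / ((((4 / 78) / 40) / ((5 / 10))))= 2145 / 3112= 0.69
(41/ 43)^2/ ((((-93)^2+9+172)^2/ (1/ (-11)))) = -1681/ 1585809457100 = -0.00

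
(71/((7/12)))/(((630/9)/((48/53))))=20448/12985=1.57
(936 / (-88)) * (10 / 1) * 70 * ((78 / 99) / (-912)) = 29575 / 4598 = 6.43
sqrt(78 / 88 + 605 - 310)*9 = 9*sqrt(143209) / 22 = 154.81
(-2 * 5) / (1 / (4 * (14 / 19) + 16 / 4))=-1320 / 19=-69.47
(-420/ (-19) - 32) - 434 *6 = -49664/ 19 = -2613.89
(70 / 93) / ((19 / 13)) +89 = 158173 / 1767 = 89.51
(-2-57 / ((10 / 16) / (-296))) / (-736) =-67483 / 1840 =-36.68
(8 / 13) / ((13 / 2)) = 16 / 169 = 0.09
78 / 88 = 39 / 44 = 0.89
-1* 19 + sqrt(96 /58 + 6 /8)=-19 + 3* sqrt(899) /58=-17.45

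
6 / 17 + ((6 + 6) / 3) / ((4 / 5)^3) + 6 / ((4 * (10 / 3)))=11717 / 1360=8.62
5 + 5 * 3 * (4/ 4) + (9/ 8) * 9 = 241/ 8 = 30.12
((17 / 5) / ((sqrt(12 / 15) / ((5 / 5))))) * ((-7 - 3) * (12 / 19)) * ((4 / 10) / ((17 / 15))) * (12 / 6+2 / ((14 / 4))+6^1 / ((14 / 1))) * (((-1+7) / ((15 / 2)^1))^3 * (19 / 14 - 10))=112.49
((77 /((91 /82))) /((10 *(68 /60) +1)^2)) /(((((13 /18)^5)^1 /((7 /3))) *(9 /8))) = 4.81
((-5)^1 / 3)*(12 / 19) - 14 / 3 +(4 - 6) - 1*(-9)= 73 / 57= 1.28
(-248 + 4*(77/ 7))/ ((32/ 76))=-969/ 2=-484.50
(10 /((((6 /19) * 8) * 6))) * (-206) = -9785 /72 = -135.90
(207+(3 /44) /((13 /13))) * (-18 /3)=-27333 /22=-1242.41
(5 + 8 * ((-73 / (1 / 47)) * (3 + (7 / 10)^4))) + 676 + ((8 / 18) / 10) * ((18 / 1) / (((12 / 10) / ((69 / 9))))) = -88248.15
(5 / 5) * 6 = 6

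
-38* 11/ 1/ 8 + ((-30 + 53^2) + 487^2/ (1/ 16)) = 15189723/ 4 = 3797430.75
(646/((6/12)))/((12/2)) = 646/3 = 215.33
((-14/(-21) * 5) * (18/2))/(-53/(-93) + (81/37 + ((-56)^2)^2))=0.00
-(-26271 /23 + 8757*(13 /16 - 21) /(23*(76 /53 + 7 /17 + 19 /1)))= 10443239163 /6911776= 1510.93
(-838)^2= 702244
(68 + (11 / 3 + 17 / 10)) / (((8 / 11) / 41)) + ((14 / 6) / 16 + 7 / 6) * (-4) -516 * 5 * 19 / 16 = 256091 / 240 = 1067.05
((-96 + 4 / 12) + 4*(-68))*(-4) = 4412 / 3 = 1470.67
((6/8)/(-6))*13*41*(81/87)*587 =-8447517/232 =-36411.71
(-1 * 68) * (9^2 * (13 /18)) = -3978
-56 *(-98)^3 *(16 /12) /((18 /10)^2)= 5270675200 /243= 21690021.40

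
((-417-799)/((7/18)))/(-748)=5472/1309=4.18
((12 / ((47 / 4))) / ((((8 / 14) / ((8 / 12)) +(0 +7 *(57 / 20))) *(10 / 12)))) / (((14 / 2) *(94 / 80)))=15360 / 2144939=0.01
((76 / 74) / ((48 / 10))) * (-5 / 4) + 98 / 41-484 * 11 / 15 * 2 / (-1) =259221121 / 364080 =711.99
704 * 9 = 6336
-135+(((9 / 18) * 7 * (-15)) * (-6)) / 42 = -127.50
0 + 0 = 0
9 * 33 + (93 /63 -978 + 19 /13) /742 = 29947955 /101283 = 295.69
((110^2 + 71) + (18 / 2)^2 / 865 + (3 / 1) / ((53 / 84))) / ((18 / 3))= 93033628 / 45845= 2029.31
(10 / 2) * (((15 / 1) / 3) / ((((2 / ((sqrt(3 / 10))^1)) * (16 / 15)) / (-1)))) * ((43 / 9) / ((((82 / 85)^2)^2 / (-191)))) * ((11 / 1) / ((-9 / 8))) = -117899026609375 * sqrt(30) / 9765830016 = -66124.39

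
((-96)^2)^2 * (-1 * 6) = -509607936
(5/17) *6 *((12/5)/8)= 9/17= 0.53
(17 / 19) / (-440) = -17 / 8360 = -0.00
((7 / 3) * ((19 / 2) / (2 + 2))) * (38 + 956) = 66101 / 12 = 5508.42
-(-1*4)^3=64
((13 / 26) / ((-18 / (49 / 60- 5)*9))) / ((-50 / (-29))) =7279 / 972000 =0.01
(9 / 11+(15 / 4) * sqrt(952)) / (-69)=-5 * sqrt(238) / 46-3 / 253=-1.69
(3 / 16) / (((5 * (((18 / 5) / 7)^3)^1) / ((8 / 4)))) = 8575 / 15552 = 0.55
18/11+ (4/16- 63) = -2689/44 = -61.11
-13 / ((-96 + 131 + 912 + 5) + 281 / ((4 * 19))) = -988 / 72633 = -0.01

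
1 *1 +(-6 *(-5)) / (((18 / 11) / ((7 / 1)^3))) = 18868 / 3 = 6289.33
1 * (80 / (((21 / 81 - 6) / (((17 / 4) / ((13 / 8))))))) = -14688 / 403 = -36.45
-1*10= -10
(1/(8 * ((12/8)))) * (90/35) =3/14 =0.21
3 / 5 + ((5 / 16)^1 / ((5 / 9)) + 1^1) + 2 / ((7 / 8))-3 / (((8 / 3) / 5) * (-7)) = 2941 / 560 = 5.25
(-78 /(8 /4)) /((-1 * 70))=39 /70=0.56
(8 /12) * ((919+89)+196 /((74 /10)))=76552 /111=689.66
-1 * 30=-30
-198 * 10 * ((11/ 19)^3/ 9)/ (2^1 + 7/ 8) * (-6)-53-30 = 961529/ 157757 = 6.10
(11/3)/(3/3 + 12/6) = 11/9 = 1.22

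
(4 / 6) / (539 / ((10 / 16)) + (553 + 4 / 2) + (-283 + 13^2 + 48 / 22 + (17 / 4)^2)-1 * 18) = 1760 / 3446901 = 0.00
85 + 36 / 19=1651 / 19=86.89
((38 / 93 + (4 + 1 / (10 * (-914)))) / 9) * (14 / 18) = 26231149 / 68851620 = 0.38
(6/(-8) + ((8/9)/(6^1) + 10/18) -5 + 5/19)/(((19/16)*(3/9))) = -39260/3249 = -12.08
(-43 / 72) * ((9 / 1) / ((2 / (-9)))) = 387 / 16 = 24.19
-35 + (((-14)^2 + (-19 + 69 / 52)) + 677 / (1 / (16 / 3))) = 3753.99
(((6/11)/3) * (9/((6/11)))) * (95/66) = 95/22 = 4.32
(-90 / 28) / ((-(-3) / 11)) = -165 / 14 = -11.79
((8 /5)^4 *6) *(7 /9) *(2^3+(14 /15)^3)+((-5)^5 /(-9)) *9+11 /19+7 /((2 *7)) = 816538614443 /240468750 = 3395.61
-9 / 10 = -0.90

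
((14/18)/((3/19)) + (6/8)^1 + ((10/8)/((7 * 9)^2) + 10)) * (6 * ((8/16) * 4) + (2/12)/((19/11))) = 12257143/64638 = 189.63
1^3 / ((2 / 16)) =8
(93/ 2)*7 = 651/ 2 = 325.50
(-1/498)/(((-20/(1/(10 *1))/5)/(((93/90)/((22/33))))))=31/398400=0.00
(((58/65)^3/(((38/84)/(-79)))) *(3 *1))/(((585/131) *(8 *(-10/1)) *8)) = 1766812327/13566475000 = 0.13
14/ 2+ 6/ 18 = 22/ 3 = 7.33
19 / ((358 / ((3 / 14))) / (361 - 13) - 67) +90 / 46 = 616473 / 373382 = 1.65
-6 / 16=-3 / 8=-0.38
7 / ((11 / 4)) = 28 / 11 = 2.55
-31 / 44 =-0.70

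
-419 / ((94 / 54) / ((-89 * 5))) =5034285 / 47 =107112.45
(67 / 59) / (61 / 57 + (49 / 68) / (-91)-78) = -3375996 / 228727601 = -0.01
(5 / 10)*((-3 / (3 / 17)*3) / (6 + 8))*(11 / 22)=-51 / 56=-0.91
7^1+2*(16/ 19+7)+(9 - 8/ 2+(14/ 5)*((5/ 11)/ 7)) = 27.87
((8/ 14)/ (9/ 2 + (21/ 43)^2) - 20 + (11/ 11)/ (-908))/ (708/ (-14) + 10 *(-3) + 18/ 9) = 442843057/ 1750197240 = 0.25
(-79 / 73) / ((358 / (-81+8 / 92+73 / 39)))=2800550 / 11721099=0.24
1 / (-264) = -1 / 264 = -0.00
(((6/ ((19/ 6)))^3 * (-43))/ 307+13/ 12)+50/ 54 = 240269257/ 227417004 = 1.06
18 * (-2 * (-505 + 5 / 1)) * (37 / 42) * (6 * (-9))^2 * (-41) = -13270716000 / 7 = -1895816571.43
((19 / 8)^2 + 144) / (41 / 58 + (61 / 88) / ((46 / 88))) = 6387859 / 86784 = 73.61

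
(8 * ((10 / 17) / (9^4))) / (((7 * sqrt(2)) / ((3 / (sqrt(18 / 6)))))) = 40 * sqrt(6) / 780759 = 0.00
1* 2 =2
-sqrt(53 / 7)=-sqrt(371) / 7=-2.75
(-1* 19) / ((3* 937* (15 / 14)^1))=-266 / 42165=-0.01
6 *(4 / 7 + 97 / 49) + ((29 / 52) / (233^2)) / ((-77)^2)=256189791029 / 16737733012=15.31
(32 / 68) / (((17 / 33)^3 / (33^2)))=313083144 / 83521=3748.56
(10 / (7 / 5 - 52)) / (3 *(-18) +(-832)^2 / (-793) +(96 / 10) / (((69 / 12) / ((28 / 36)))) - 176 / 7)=160125 / 770338547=0.00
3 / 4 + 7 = 31 / 4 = 7.75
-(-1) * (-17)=-17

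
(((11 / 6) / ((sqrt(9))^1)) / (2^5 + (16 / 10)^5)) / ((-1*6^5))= -0.00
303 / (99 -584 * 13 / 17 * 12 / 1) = -0.06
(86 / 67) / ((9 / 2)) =172 / 603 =0.29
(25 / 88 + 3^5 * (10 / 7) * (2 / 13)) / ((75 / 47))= 4041577 / 120120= 33.65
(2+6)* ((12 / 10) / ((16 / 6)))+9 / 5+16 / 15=97 / 15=6.47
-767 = -767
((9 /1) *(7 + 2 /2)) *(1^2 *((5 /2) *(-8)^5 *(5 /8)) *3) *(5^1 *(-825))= 45619200000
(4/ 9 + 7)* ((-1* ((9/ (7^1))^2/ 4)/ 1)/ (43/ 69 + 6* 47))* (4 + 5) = -374463/ 3822196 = -0.10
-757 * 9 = -6813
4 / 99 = 0.04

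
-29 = -29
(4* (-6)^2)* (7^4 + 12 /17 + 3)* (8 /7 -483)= -2836558080 /17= -166856357.65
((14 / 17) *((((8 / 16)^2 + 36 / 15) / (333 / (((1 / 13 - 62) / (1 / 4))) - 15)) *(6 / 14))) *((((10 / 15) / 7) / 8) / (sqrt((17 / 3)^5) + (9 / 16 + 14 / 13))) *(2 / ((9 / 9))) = 132138864 / 345500258802055 - 50748672 *sqrt(51) / 20323544635415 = -0.00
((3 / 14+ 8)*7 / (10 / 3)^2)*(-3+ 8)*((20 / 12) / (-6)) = -115 / 16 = -7.19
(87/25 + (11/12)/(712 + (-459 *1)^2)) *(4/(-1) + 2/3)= -220694567/19025370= -11.60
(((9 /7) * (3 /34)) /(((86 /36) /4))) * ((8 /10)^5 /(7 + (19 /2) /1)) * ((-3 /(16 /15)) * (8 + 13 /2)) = -5412096 /35179375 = -0.15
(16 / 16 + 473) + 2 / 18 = 4267 / 9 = 474.11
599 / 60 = 9.98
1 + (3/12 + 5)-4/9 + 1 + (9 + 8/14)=4127/252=16.38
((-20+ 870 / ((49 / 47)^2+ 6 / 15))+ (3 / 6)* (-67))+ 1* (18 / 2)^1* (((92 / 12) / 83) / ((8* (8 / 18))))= 23198458475 / 43619488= 531.84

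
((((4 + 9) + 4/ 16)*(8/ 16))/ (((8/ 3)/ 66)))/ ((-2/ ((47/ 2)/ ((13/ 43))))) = -10604187/ 1664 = -6372.71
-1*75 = -75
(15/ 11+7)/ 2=46/ 11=4.18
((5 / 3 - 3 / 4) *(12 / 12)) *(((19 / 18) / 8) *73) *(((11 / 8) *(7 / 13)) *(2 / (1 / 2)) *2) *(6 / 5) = 1174789 / 18720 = 62.76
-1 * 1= -1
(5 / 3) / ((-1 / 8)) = -40 / 3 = -13.33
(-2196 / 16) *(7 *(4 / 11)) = -3843 / 11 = -349.36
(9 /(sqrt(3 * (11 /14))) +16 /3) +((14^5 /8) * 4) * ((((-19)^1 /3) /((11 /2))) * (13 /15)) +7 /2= -265676311 /990 +3 * sqrt(462) /11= -268354.05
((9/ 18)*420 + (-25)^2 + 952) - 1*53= 1734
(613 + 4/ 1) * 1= 617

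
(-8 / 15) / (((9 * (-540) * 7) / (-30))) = -4 / 8505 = -0.00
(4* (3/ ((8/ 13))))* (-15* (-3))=1755/ 2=877.50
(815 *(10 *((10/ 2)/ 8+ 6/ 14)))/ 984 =240425/ 27552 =8.73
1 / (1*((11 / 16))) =16 / 11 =1.45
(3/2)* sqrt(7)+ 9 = 3* sqrt(7)/2+ 9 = 12.97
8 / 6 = 4 / 3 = 1.33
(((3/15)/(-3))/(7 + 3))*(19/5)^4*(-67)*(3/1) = 8731507/31250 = 279.41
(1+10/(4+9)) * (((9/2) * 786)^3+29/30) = 30531930856237/390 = 78287002195.48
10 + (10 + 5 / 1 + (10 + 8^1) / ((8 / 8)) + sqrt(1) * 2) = 45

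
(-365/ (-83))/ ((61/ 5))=1825/ 5063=0.36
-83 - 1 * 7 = -90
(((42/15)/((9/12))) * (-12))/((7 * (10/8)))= -128/25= -5.12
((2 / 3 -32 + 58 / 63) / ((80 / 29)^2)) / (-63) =402839 / 6350400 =0.06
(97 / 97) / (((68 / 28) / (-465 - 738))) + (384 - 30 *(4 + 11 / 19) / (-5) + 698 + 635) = 403466 / 323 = 1249.12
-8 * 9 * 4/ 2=-144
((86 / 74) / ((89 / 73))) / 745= 3139 / 2453285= 0.00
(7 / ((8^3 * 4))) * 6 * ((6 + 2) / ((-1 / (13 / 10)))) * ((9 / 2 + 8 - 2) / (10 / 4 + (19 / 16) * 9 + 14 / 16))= -0.16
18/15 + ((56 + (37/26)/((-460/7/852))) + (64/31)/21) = 38.85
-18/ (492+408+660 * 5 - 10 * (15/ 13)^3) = -6591/ 1532275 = -0.00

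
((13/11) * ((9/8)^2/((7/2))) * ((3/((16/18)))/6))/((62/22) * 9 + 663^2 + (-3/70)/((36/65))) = 28431/51991695424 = 0.00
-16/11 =-1.45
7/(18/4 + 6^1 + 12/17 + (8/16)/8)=1904/3065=0.62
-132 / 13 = -10.15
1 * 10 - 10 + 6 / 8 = 3 / 4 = 0.75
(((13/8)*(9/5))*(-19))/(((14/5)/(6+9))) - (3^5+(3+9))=-61905/112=-552.72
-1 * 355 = -355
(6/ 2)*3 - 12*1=-3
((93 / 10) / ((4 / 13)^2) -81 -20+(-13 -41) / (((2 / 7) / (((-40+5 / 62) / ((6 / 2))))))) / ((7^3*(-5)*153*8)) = -12460267 / 10411833600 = -0.00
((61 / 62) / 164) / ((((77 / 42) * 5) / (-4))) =-183 / 69905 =-0.00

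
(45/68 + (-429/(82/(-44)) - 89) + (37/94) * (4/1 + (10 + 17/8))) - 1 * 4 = 75583641/524144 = 144.20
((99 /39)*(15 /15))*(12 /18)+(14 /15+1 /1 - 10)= -1243 /195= -6.37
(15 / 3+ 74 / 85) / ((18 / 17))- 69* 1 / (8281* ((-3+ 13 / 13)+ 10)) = 16525771 / 2981160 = 5.54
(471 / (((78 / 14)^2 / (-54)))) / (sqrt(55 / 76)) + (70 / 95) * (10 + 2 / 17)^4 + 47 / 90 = 1102843034813 / 142820910 - 276948 * sqrt(1045) / 9295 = 6758.68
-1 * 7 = -7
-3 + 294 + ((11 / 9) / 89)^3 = 149551420022 / 513922401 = 291.00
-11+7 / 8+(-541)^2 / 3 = 2341205 / 24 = 97550.21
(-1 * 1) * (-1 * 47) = 47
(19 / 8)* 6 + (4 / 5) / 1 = 15.05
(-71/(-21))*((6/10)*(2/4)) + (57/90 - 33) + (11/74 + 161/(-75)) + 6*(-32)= -225.35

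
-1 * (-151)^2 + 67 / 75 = -1710008 / 75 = -22800.11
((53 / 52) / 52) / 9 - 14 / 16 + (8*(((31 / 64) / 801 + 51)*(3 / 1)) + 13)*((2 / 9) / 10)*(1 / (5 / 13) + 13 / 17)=253011957209 / 2761527600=91.62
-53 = -53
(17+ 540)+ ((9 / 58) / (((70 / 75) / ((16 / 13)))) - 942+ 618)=233.20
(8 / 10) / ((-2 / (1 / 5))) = -2 / 25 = -0.08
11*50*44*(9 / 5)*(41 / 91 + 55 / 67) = 337677120 / 6097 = 55384.14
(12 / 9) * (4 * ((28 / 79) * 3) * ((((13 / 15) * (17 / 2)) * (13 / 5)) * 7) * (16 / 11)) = 1105.91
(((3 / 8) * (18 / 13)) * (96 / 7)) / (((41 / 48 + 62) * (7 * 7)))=31104 / 13452803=0.00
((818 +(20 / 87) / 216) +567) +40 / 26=84681515 / 61074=1386.54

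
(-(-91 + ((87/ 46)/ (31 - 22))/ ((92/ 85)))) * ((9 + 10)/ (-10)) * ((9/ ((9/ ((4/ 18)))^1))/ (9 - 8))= -21904549/ 571320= -38.34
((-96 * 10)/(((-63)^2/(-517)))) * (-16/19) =-2647040/25137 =-105.30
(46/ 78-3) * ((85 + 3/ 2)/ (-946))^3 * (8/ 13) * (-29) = -0.03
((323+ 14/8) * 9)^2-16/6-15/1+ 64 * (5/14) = 2870270845/336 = 8542472.75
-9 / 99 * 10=-10 / 11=-0.91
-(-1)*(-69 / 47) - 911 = -42886 / 47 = -912.47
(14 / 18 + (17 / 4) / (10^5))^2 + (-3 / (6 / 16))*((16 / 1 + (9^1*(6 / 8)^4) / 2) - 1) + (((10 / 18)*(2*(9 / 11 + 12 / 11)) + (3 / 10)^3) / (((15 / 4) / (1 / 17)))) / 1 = -130.75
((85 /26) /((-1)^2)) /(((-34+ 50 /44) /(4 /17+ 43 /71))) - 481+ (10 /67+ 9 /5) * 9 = -103626867257 /223555215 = -463.54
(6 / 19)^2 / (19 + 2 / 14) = 126 / 24187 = 0.01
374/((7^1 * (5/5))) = 374/7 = 53.43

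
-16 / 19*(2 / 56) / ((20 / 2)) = -2 / 665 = -0.00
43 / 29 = 1.48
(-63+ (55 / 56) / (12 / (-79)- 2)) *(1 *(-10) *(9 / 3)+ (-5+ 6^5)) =-935275361 / 1904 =-491216.05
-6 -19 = -25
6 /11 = 0.55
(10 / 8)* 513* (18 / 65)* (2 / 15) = 23.68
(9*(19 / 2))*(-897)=-153387 / 2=-76693.50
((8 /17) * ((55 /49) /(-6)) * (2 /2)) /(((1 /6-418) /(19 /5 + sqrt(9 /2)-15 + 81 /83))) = -373384 /173331473 + 660 * sqrt(2) /2088331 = -0.00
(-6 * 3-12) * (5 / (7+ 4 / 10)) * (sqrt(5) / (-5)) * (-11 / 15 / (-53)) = 110 * sqrt(5) / 1961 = 0.13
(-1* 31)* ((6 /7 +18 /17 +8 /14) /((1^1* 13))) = -9176 /1547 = -5.93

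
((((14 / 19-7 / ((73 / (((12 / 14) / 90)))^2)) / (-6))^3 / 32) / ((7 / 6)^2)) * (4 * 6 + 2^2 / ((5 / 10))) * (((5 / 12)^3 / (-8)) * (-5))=-0.00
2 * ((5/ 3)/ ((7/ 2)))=20/ 21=0.95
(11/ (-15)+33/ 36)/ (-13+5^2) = 11/ 720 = 0.02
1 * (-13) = -13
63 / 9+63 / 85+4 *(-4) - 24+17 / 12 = -31459 / 1020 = -30.84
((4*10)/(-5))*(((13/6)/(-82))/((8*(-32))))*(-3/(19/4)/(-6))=-13/149568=-0.00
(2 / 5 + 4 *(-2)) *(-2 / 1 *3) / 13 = 228 / 65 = 3.51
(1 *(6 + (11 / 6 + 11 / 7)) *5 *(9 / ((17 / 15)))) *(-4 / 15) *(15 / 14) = -88875 / 833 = -106.69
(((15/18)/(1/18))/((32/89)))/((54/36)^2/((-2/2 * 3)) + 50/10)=1335/136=9.82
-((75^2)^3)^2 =-31676352024078369140625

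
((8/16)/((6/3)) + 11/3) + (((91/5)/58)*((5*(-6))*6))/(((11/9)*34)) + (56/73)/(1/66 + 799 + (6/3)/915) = 195485634201703/76408854402012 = 2.56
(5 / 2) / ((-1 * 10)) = -1 / 4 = -0.25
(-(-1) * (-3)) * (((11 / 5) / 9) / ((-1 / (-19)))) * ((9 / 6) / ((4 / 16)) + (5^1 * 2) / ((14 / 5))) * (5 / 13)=-14003 / 273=-51.29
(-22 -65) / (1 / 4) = -348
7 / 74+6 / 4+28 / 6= 695 / 111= 6.26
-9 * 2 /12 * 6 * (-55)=495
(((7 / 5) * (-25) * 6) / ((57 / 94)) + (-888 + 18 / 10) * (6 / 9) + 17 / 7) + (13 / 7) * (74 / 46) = -14250346 / 15295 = -931.70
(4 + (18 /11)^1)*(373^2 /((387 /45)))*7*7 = 2113369510 /473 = 4468011.65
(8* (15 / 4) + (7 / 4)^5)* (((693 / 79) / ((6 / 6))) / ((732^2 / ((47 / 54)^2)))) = 8084010011 / 14044109930496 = 0.00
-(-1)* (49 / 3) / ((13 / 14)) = 686 / 39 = 17.59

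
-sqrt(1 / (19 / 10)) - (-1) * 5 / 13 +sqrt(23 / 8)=1.35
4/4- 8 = -7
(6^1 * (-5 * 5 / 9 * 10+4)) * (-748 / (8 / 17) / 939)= 680306 / 2817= 241.50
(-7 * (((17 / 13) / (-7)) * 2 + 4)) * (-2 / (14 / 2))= 660 / 91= 7.25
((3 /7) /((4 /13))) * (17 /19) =663 /532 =1.25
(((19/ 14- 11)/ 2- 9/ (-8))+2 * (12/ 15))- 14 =-4507/ 280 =-16.10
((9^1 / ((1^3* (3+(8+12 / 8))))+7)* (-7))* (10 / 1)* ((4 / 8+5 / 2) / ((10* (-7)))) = 579 / 25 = 23.16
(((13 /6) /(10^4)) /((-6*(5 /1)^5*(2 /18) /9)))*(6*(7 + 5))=-1053 /15625000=-0.00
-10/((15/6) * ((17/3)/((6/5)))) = -72/85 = -0.85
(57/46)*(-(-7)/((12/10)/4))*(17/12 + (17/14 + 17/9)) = 108205/828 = 130.68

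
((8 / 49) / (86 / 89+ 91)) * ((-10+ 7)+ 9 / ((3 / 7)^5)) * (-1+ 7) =23817824 / 3609585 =6.60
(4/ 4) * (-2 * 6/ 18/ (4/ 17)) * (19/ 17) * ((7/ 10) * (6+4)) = -22.17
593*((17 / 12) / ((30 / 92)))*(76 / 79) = 8810794 / 3555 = 2478.42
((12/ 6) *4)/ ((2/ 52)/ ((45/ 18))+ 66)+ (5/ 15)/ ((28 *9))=56773/ 463428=0.12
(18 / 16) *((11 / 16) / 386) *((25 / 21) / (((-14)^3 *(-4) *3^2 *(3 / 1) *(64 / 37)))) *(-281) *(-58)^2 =-2404566175 / 546640625664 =-0.00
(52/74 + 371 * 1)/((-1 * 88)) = -13753/3256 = -4.22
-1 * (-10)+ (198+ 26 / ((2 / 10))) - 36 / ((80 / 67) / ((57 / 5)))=-571 / 100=-5.71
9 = 9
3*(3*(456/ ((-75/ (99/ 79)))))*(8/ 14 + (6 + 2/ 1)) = -1625184/ 2765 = -587.77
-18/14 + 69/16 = 339/112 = 3.03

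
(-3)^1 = -3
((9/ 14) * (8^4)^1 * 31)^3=186553098502668288/ 343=543886584555884.22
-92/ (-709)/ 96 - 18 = -306265/ 17016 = -18.00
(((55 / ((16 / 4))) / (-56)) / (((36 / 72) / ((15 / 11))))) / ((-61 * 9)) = 25 / 20496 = 0.00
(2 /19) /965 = 2 /18335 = 0.00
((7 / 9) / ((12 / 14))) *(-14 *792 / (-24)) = 3773 / 9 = 419.22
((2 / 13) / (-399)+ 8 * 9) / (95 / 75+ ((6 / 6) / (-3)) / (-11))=10270205 / 185003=55.51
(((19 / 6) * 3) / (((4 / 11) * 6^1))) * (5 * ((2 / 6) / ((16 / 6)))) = 1045 / 384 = 2.72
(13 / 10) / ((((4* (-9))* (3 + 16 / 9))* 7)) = -13 / 12040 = -0.00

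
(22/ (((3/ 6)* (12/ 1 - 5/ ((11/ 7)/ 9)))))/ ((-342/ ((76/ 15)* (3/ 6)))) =484/ 24705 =0.02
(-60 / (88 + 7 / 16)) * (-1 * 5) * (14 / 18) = 2240 / 849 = 2.64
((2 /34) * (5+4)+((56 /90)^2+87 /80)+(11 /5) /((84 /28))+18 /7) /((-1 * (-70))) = 20468741 /269892000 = 0.08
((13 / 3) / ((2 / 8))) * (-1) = -52 / 3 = -17.33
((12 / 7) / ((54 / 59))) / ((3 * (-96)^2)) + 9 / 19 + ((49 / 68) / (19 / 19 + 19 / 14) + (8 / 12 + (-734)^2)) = 1667104284432347 / 3094350336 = 538757.45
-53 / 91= -0.58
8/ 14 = 4/ 7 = 0.57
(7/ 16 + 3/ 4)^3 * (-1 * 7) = -48013/ 4096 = -11.72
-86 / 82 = -43 / 41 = -1.05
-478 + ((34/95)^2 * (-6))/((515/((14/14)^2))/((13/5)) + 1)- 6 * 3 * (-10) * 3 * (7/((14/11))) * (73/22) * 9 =515114478433/5839175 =88217.00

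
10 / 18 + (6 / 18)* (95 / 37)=470 / 333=1.41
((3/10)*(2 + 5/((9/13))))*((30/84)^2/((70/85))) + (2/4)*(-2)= -9409/16464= -0.57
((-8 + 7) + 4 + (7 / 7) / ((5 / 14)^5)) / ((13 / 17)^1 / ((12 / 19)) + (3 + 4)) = 111628596 / 5234375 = 21.33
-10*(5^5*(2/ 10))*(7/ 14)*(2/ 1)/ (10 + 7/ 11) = -68750/ 117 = -587.61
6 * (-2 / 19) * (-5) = 60 / 19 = 3.16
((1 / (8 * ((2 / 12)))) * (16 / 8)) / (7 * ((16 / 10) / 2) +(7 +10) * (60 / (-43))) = -645 / 7792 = -0.08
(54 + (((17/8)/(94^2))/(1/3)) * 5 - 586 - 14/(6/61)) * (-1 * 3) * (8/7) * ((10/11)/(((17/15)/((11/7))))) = 630887025/216482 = 2914.27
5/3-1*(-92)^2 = -25387/3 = -8462.33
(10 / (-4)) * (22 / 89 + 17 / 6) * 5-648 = -733189 / 1068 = -686.51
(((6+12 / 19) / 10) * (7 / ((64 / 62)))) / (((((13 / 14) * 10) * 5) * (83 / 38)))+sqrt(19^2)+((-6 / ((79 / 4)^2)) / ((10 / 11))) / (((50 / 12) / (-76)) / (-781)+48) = 4384513168335723481 / 230230773179134000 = 19.04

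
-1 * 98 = -98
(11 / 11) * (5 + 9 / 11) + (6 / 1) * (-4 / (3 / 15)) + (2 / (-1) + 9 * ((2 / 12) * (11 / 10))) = -25197 / 220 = -114.53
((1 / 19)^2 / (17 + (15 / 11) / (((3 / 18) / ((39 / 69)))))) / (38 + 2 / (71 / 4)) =1633 / 485857626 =0.00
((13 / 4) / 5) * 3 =39 / 20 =1.95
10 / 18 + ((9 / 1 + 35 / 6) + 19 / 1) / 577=6379 / 10386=0.61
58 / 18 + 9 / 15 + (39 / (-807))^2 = 12453697 / 3256245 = 3.82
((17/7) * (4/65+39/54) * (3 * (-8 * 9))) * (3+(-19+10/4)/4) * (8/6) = 40086/65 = 616.71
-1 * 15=-15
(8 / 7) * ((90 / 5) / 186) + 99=21507 / 217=99.11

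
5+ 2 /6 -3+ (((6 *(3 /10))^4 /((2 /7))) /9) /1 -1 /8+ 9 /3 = 139361 /15000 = 9.29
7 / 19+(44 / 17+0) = 955 / 323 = 2.96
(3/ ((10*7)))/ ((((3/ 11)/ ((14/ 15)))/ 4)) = 44/ 75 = 0.59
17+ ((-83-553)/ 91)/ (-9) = 4853/ 273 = 17.78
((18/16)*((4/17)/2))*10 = 1.32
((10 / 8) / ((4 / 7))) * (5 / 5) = 35 / 16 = 2.19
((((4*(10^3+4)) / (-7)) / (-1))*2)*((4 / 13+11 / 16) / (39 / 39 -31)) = -17319 / 455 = -38.06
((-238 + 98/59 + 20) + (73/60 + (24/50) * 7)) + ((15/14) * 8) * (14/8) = -3482693/17700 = -196.76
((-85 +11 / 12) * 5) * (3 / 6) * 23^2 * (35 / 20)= -18681635 / 96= -194600.36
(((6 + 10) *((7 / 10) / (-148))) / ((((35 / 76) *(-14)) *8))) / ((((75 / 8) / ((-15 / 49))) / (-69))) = 5244 / 1586375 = 0.00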